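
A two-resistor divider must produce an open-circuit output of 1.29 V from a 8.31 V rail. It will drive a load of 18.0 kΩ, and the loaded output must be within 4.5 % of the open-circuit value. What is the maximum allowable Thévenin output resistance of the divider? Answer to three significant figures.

Loading drop = R_th/(R_th + R_L) ≤ 0.0450, so R_th ≤ R_L · ε/(1−ε) = 18.0 kΩ × 0.0450/0.9550 = 848 Ω.
(Any R1, R2 with R2/(R1+R2) = 0.155 and R1‖R2 ≤ 848 Ω will meet the spec.)

R_th ≤ 848 Ω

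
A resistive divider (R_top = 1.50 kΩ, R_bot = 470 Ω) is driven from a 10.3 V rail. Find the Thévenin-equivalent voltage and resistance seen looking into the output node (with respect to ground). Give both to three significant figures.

V_th is the open-circuit tap voltage: 10.3 × 470/(1500 + 470) = 2.46 V.
With the supply zeroed, R_top and R_bot appear in parallel from the tap: R_th = R_top‖R_bot = (1500 × 470)/1970 = 358 Ω.

V_th = 2.46 V, R_th = 358 Ω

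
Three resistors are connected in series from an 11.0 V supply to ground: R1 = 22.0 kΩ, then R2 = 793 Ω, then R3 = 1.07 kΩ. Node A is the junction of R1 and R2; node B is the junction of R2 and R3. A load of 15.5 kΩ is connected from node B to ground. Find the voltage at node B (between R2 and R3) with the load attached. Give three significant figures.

At node B, R3 is in parallel with the load: R3‖R_L = 1001 Ω.
Below node A the resistance is R2 + (R3‖R_L) = 1794 Ω, so V_A = 11.0 × 1794/23790 = 0.8293 V.
Then V_B = V_A × (R3‖R_L)/(R2 + R3‖R_L) = 0.8293 × 1001/1794 = 0.463 V.

V ≈ 0.463 V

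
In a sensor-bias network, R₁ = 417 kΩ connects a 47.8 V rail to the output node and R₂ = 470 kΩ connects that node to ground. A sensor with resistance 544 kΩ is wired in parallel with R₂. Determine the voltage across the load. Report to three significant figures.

The load sits in parallel with R₂: R₂‖R_L = (470 × 544) / (470 + 544) = 252.1 kΩ.
V_out = 47.8 × 252.1 / (417 + 252.1) = 47.8 × 252.1/669.1 = 18.0 V.

V_out ≈ 18.0 V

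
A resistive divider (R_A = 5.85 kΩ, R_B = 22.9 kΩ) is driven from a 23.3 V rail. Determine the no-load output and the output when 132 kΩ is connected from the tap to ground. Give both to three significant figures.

Open-circuit: V = 23.3 × 22.9/(5.85 + 22.9) = 18.6 V.
With the load, R_B becomes R_B‖R_L = 19.51 kΩ, so V = 23.3 × 19.51/25.36 = 17.9 V.

Unloaded: 18.6 V; loaded: 17.9 V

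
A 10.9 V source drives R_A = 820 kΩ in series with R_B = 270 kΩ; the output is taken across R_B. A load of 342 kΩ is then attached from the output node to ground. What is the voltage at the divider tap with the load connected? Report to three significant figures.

The load sits in parallel with R_B: R_B‖R_L = (270 × 342) / (270 + 342) = 150.9 kΩ.
V_out = 10.9 × 150.9 / (820 + 150.9) = 10.9 × 150.9/970.9 = 1.69 V.
(Unloaded it would have been 2.70 V.)

V_out ≈ 1.69 V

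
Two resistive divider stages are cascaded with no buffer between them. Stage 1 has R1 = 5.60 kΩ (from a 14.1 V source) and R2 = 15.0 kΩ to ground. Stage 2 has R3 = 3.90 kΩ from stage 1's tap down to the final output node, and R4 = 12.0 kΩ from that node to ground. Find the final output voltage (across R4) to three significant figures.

V_out ≈ 6.17 V

Stage 2 presents R3+R4 = 15.90 kΩ as a load on stage 1's tap.
Stage 1's lower leg becomes R2‖(R3+R4) = 7.718 kΩ, so V_mid = 14.1 × 7.718/13.32 = 8.171 V.
Stage 2 is itself unloaded: V_out = V_mid × R4/(R3+R4) = 8.171 × 12.0/15.90 = 6.17 V.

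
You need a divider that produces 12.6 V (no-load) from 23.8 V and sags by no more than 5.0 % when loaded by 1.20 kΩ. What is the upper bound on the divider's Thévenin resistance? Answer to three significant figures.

R_th ≤ 63.2 Ω

Loading drop = R_th/(R_th + R_L) ≤ 0.0500, so R_th ≤ R_L · ε/(1−ε) = 1.20 kΩ × 0.0500/0.9500 = 63.2 Ω.
(Any R1, R2 with R2/(R1+R2) = 0.529 and R1‖R2 ≤ 63.2 Ω will meet the spec.)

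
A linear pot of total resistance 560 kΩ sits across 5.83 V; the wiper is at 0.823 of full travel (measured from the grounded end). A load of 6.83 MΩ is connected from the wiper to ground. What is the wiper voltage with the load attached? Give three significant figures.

The wiper splits the pot into (1−α)R = 99.12 kΩ above and αR = 460.9 kΩ below.
Lower section ‖ load = 431.7 kΩ.
V_wiper = 5.83 × 431.7/(99.12 + 431.7) = 4.74 V.

V ≈ 4.74 V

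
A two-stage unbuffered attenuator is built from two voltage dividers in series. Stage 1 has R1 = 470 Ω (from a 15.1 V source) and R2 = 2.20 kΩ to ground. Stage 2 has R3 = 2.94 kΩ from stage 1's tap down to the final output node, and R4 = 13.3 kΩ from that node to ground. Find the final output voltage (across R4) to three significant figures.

Stage 2 presents R3+R4 = 16240 Ω as a load on stage 1's tap.
Stage 1's lower leg becomes R2‖(R3+R4) = 1938 Ω, so V_mid = 15.1 × 1938/2408 = 12.15 V.
Stage 2 is itself unloaded: V_out = V_mid × R4/(R3+R4) = 12.15 × 13300/16240 = 9.95 V.

V_out ≈ 9.95 V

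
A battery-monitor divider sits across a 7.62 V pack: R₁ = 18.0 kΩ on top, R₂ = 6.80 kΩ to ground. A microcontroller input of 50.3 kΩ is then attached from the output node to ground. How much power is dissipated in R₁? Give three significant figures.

Total resistance from the source is R₁ + (R₂‖R_L) = 23.99 kΩ, so I = 7.62/23.99 kΩ = 0.3176 mA.
P = I²·R₁ = (0.3176 mA)² × 18.0 kΩ = 1.82 mW.

P ≈ 1.82 mW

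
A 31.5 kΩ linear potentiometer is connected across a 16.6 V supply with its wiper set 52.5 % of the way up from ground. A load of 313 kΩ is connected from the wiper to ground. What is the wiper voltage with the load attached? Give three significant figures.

V ≈ 8.50 V

The wiper splits the pot into (1−α)R = 14.96 kΩ above and αR = 16.54 kΩ below.
Lower section ‖ load = 15.71 kΩ.
V_wiper = 16.6 × 15.71/(14.96 + 15.71) = 8.50 V.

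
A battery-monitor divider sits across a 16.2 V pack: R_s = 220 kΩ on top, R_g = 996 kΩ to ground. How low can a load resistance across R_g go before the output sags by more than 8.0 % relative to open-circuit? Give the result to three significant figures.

Output resistance R_th = R_s‖R_g = (220 × 996)/1216 = 180.2 kΩ.
The fractional drop is R_th/(R_th + R_L); requiring this ≤ 0.0800 gives R_L ≥ R_th(1/0.0800 − 1) = 180.2 × 11.50 = 2.07 MΩ.

R_L(min) ≈ 2.07 MΩ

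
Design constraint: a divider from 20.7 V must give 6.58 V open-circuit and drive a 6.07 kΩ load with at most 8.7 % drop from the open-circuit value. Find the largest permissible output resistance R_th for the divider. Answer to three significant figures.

Loading drop = R_th/(R_th + R_L) ≤ 0.0870, so R_th ≤ R_L · ε/(1−ε) = 6.07 kΩ × 0.0870/0.9130 = 578 Ω.

R_th ≤ 578 Ω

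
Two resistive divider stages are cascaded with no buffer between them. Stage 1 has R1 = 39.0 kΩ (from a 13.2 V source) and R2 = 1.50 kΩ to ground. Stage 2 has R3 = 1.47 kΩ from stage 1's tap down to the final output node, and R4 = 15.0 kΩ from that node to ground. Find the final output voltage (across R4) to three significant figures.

V_out ≈ 0.409 V

Stage 2 presents R3+R4 = 16.47 kΩ as a load on stage 1's tap.
Stage 1's lower leg becomes R2‖(R3+R4) = 1.375 kΩ, so V_mid = 13.2 × 1.375/40.37 = 0.4495 V.
Stage 2 is itself unloaded: V_out = V_mid × R4/(R3+R4) = 0.4495 × 15.0/16.47 = 0.409 V.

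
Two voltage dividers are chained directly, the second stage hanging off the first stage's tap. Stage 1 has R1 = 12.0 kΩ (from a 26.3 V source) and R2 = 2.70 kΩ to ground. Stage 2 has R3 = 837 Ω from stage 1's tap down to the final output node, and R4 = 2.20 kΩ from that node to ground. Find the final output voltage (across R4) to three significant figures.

V_out ≈ 2.03 V

Stage 2 presents R3+R4 = 3037 Ω as a load on stage 1's tap.
Stage 1's lower leg becomes R2‖(R3+R4) = 1429 Ω, so V_mid = 26.3 × 1429/13430 = 2.799 V.
Stage 2 is itself unloaded: V_out = V_mid × R4/(R3+R4) = 2.799 × 2200/3037 = 2.03 V.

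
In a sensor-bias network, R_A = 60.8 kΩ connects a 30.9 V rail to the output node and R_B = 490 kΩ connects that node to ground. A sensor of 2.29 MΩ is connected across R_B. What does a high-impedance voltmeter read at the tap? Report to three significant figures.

The load sits in parallel with R_B: R_B‖R_L = (490 × 2290) / (490 + 2290) = 403.6 kΩ.
V_out = 30.9 × 403.6 / (60.8 + 403.6) = 30.9 × 403.6/464.4 = 26.9 V.

V_out ≈ 26.9 V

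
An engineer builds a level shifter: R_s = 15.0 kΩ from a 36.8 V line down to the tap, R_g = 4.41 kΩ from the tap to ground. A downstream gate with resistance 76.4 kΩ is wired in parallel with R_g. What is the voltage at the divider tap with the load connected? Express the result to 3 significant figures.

V_out ≈ 8.00 V

The load sits in parallel with R_g: R_g‖R_L = (4.41 × 76.4) / (4.41 + 76.4) = 4.169 kΩ.
V_out = 36.8 × 4.169 / (15.0 + 4.169) = 36.8 × 4.169/19.17 = 8.00 V.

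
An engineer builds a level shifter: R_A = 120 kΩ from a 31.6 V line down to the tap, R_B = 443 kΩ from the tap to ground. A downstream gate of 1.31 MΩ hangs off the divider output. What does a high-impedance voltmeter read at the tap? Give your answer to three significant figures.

The load sits in parallel with R_B: R_B‖R_L = (443 × 1310) / (443 + 1310) = 331.0 kΩ.
V_out = 31.6 × 331.0 / (120 + 331.0) = 31.6 × 331.0/451.0 = 23.2 V.

V_out ≈ 23.2 V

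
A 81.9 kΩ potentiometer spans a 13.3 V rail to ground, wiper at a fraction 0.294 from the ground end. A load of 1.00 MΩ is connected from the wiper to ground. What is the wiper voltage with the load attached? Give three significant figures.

V ≈ 3.84 V

The wiper splits the pot into (1−α)R = 57.82 kΩ above and αR = 24.08 kΩ below.
Lower section ‖ load = 23.51 kΩ.
V_wiper = 13.3 × 23.51/(57.82 + 23.51) = 3.84 V.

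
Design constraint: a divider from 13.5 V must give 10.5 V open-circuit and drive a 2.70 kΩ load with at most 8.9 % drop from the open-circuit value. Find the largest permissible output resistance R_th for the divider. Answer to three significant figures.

R_th ≤ 264 Ω

Loading drop = R_th/(R_th + R_L) ≤ 0.0890, so R_th ≤ R_L · ε/(1−ε) = 2.70 kΩ × 0.0890/0.9110 = 264 Ω.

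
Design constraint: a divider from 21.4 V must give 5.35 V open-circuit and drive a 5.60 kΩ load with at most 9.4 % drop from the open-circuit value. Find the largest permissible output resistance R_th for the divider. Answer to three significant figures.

Loading drop = R_th/(R_th + R_L) ≤ 0.0940, so R_th ≤ R_L · ε/(1−ε) = 5.60 kΩ × 0.0940/0.9060 = 581 Ω.
(Any R1, R2 with R2/(R1+R2) = 0.250 and R1‖R2 ≤ 581 Ω will meet the spec.)

R_th ≤ 581 Ω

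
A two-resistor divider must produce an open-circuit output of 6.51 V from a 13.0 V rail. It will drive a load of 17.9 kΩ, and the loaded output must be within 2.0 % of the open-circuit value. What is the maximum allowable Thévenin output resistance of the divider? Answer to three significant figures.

R_th ≤ 365 Ω

Loading drop = R_th/(R_th + R_L) ≤ 0.0200, so R_th ≤ R_L · ε/(1−ε) = 17.9 kΩ × 0.0200/0.9800 = 365 Ω.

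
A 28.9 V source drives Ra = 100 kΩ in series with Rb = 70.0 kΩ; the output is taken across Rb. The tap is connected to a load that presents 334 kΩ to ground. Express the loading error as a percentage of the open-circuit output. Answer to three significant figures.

11.0 %

Unloaded V = 28.9 × 70.0/170.0 = 11.900 V.
Loaded: Rb‖R_L = 57.87 kΩ, giving V = 28.9 × 57.87/157.9 = 10.594 V.
Drop = (11.900 − 10.594) / 11.900 = 11.0 %.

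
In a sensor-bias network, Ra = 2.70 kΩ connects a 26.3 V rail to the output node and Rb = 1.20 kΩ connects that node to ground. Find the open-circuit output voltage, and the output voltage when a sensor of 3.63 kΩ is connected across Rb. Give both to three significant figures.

Unloaded: 8.09 V; loaded: 6.59 V

Open-circuit: V = 26.3 × 1.20/(2.70 + 1.20) = 8.09 V.
With the load, Rb becomes Rb‖R_L = 0.9019 kΩ, so V = 26.3 × 0.9019/3.602 = 6.59 V.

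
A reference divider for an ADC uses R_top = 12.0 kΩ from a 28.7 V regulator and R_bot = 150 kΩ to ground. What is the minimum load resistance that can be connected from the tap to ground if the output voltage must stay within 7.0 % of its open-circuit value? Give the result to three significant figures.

Output resistance R_th = R_top‖R_bot = (12.0 × 150)/162.0 = 11.11 kΩ.
The fractional drop is R_th/(R_th + R_L); requiring this ≤ 0.0700 gives R_L ≥ R_th(1/0.0700 − 1) = 11.11 × 13.29 = 148 kΩ.

R_L(min) ≈ 148 kΩ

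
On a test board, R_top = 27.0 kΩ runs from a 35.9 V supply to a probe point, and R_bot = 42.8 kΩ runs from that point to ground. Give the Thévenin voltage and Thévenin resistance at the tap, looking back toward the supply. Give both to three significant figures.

V_th = 22.0 V, R_th = 16.6 kΩ

V_th is the open-circuit tap voltage: 35.9 × 42.8/(27.0 + 42.8) = 22.0 V.
With the supply zeroed, R_top and R_bot appear in parallel from the tap: R_th = R_top‖R_bot = (27.0 × 42.8)/69.80 = 16.6 kΩ.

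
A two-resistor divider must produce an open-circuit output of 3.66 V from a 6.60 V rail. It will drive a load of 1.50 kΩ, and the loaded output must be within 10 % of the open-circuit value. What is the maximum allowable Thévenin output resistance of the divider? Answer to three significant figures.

Loading drop = R_th/(R_th + R_L) ≤ 0.100, so R_th ≤ R_L · ε/(1−ε) = 1.50 kΩ × 0.100/0.9000 = 167 Ω.
(Any R1, R2 with R2/(R1+R2) = 0.555 and R1‖R2 ≤ 167 Ω will meet the spec.)

R_th ≤ 167 Ω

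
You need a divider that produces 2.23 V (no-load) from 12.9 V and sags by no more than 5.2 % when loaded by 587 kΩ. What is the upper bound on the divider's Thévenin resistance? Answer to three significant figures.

R_th ≤ 32.2 kΩ

Loading drop = R_th/(R_th + R_L) ≤ 0.0520, so R_th ≤ R_L · ε/(1−ε) = 587 kΩ × 0.0520/0.9480 = 32.2 kΩ.
(Any R1, R2 with R2/(R1+R2) = 0.173 and R1‖R2 ≤ 32.2 kΩ will meet the spec.)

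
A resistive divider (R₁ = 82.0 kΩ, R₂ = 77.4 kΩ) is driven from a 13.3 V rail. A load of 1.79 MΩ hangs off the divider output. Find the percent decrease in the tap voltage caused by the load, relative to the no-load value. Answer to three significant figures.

The divider's output (Thévenin) resistance is R₁‖R₂ = 39.82 kΩ.
Fractional drop under load = R_th/(R_th + R_L) = 39.82 / (39.82 + 1790) = 0.02176.
So the output falls by 2.18 %.

2.18 %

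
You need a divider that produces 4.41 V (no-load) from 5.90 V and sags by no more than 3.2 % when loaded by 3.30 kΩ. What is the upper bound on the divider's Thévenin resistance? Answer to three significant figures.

R_th ≤ 109 Ω

Loading drop = R_th/(R_th + R_L) ≤ 0.0320, so R_th ≤ R_L · ε/(1−ε) = 3.30 kΩ × 0.0320/0.9680 = 109 Ω.
(Any R1, R2 with R2/(R1+R2) = 0.747 and R1‖R2 ≤ 109 Ω will meet the spec.)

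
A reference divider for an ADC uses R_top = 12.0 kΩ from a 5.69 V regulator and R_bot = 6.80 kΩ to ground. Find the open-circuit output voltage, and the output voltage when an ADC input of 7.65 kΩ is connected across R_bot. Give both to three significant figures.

Open-circuit: V = 5.69 × 6.80/(12.0 + 6.80) = 2.06 V.
With the load, R_bot becomes R_bot‖R_L = 3.600 kΩ, so V = 5.69 × 3.600/15.60 = 1.31 V.

Unloaded: 2.06 V; loaded: 1.31 V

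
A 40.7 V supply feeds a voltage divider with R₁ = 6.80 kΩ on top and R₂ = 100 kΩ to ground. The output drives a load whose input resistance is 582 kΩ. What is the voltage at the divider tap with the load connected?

The load sits in parallel with R₂: R₂‖R_L = (100 × 582) / (100 + 582) = 85.34 kΩ.
V_out = 40.7 × 85.34 / (6.80 + 85.34) = 40.7 × 85.34/92.14 = 37.7 V.

V_out ≈ 37.7 V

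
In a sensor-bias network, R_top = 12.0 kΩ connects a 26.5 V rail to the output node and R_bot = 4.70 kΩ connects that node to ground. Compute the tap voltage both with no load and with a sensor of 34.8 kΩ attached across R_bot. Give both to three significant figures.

Open-circuit: V = 26.5 × 4.70/(12.0 + 4.70) = 7.46 V.
With the load, R_bot becomes R_bot‖R_L = 4.141 kΩ, so V = 26.5 × 4.141/16.14 = 6.80 V.

Unloaded: 7.46 V; loaded: 6.80 V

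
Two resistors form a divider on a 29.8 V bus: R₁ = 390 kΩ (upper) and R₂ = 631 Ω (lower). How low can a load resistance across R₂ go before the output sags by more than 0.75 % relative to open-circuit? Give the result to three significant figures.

Output resistance R_th = R₁‖R₂ = (390000 × 631)/390600 = 630.0 Ω.
The fractional drop is R_th/(R_th + R_L); requiring this ≤ 0.00750 gives R_L ≥ R_th(1/0.00750 − 1) = 630.0 × 132.3 = 83.4 kΩ.

R_L(min) ≈ 83.4 kΩ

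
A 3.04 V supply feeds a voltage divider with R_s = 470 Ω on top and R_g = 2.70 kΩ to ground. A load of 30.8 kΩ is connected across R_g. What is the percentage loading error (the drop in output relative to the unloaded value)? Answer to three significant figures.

The divider's output (Thévenin) resistance is R_s‖R_g = 400.3 Ω.
Fractional drop under load = R_th/(R_th + R_L) = 400.3 / (400.3 + 30800) = 0.01283.
So the output falls by 1.28 %.

1.28 %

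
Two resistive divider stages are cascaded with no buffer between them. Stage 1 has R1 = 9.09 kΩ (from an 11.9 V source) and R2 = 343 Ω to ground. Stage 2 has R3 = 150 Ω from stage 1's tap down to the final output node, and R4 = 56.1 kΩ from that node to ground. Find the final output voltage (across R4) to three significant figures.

V_out ≈ 0.429 V

Stage 2 presents R3+R4 = 56250 Ω as a load on stage 1's tap.
Stage 1's lower leg becomes R2‖(R3+R4) = 340.9 Ω, so V_mid = 11.9 × 340.9/9431 = 0.4302 V.
Stage 2 is itself unloaded: V_out = V_mid × R4/(R3+R4) = 0.4302 × 56100/56250 = 0.429 V.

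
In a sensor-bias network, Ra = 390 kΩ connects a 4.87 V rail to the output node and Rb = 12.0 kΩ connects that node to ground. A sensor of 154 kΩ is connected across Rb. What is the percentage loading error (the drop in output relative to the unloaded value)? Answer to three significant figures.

The divider's output (Thévenin) resistance is Ra‖Rb = 11.64 kΩ.
Fractional drop under load = R_th/(R_th + R_L) = 11.64 / (11.64 + 154) = 0.07028.
So the output falls by 7.03 %.

7.03 %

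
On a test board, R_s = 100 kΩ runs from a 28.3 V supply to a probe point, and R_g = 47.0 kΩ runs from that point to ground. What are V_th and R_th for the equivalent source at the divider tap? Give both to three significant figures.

V_th is the open-circuit tap voltage: 28.3 × 47.0/(100 + 47.0) = 9.05 V.
With the supply zeroed, R_s and R_g appear in parallel from the tap: R_th = R_s‖R_g = (100 × 47.0)/147.0 = 32.0 kΩ.

V_th = 9.05 V, R_th = 32.0 kΩ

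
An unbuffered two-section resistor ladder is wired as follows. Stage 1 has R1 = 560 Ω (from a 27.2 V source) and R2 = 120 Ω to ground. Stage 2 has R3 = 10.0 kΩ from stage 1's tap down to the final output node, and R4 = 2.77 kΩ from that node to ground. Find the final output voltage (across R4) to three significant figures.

V_out ≈ 1.03 V

Stage 2 presents R3+R4 = 12770 Ω as a load on stage 1's tap.
Stage 1's lower leg becomes R2‖(R3+R4) = 118.9 Ω, so V_mid = 27.2 × 118.9/678.9 = 4.763 V.
Stage 2 is itself unloaded: V_out = V_mid × R4/(R3+R4) = 4.763 × 2770/12770 = 1.03 V.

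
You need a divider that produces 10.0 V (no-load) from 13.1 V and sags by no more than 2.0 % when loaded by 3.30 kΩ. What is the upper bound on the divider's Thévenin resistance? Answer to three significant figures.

Loading drop = R_th/(R_th + R_L) ≤ 0.0200, so R_th ≤ R_L · ε/(1−ε) = 3.30 kΩ × 0.0200/0.9800 = 67.3 Ω.

R_th ≤ 67.3 Ω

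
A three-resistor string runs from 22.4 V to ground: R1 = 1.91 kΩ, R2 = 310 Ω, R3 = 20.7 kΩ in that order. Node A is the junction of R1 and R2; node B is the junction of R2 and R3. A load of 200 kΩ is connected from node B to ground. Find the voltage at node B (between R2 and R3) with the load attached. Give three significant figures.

V ≈ 20.0 V

At node B, R3 is in parallel with the load: R3‖R_L = 18760 Ω.
Below node A the resistance is R2 + (R3‖R_L) = 19070 Ω, so V_A = 22.4 × 19070/20980 = 20.36 V.
Then V_B = V_A × (R3‖R_L)/(R2 + R3‖R_L) = 20.36 × 18760/19070 = 20.0 V.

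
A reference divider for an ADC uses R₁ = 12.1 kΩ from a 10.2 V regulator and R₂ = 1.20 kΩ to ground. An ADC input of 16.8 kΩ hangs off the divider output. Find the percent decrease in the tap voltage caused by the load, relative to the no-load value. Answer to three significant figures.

The divider's output (Thévenin) resistance is R₁‖R₂ = 1.092 kΩ.
Fractional drop under load = R_th/(R_th + R_L) = 1.092 / (1.092 + 16.8) = 0.06102.
So the output falls by 6.10 %.

6.10 %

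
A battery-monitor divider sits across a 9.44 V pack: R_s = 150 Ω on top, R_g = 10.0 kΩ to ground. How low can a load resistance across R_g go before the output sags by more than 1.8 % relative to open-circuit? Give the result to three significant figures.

Output resistance R_th = R_s‖R_g = (150 × 10000)/10150 = 147.8 Ω.
The fractional drop is R_th/(R_th + R_L); requiring this ≤ 0.0180 gives R_L ≥ R_th(1/0.0180 − 1) = 147.8 × 54.56 = 8.06 kΩ.

R_L(min) ≈ 8.06 kΩ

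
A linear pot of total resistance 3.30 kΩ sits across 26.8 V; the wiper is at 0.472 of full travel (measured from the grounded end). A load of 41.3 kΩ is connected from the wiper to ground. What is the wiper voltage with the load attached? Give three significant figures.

V ≈ 12.4 V

The wiper splits the pot into (1−α)R = 1.742 kΩ above and αR = 1.558 kΩ below.
Lower section ‖ load = 1.501 kΩ.
V_wiper = 26.8 × 1.501/(1.742 + 1.501) = 12.4 V.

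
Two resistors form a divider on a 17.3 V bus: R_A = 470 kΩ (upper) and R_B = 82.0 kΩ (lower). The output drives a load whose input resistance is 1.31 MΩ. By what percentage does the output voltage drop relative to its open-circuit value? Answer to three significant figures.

5.06 %

The divider's output (Thévenin) resistance is R_A‖R_B = 69.82 kΩ.
Fractional drop under load = R_th/(R_th + R_L) = 69.82 / (69.82 + 1310) = 0.05060.
So the output falls by 5.06 %.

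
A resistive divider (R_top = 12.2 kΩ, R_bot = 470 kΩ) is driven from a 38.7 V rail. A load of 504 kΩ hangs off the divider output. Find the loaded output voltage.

The load sits in parallel with R_bot: R_bot‖R_L = (470 × 504) / (470 + 504) = 243.2 kΩ.
V_out = 38.7 × 243.2 / (12.2 + 243.2) = 38.7 × 243.2/255.4 = 36.9 V.

V_out ≈ 36.9 V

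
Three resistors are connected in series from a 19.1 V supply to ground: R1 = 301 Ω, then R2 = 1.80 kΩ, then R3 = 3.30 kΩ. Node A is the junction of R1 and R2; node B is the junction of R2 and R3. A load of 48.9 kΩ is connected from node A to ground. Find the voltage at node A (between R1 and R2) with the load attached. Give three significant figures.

Below node A the series string R2+R3 = 5100 Ω sits in parallel with the 48900 Ω load: 4618 Ω.
V_A = 19.1 × 4618/(301 + 4618) = 17.9 V.

V ≈ 17.9 V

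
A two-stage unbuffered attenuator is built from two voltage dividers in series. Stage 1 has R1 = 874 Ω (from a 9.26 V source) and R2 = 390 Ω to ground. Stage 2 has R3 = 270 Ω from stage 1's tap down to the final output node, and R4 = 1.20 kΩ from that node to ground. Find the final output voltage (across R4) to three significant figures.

V_out ≈ 1.97 V

Stage 2 presents R3+R4 = 1470 Ω as a load on stage 1's tap.
Stage 1's lower leg becomes R2‖(R3+R4) = 308.2 Ω, so V_mid = 9.26 × 308.2/1182 = 2.414 V.
Stage 2 is itself unloaded: V_out = V_mid × R4/(R3+R4) = 2.414 × 1200/1470 = 1.97 V.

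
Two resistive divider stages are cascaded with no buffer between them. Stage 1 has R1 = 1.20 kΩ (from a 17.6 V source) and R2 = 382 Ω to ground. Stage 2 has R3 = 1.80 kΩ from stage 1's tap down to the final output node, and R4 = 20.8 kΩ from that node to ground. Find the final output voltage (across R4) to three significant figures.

V_out ≈ 3.86 V

Stage 2 presents R3+R4 = 22600 Ω as a load on stage 1's tap.
Stage 1's lower leg becomes R2‖(R3+R4) = 375.7 Ω, so V_mid = 17.6 × 375.7/1576 = 4.196 V.
Stage 2 is itself unloaded: V_out = V_mid × R4/(R3+R4) = 4.196 × 20800/22600 = 3.86 V.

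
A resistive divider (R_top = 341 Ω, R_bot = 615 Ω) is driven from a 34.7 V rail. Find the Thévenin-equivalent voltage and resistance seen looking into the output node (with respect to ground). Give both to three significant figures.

V_th is the open-circuit tap voltage: 34.7 × 615/(341 + 615) = 22.3 V.
With the supply zeroed, R_top and R_bot appear in parallel from the tap: R_th = R_top‖R_bot = (341 × 615)/956.0 = 219 Ω.

V_th = 22.3 V, R_th = 219 Ω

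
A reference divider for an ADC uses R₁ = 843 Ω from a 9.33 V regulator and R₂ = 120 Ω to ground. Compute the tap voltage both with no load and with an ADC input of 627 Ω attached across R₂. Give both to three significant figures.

Open-circuit: V = 9.33 × 120/(843 + 120) = 1.16 V.
With the load, R₂ becomes R₂‖R_L = 100.7 Ω, so V = 9.33 × 100.7/943.7 = 0.996 V.

Unloaded: 1.16 V; loaded: 0.996 V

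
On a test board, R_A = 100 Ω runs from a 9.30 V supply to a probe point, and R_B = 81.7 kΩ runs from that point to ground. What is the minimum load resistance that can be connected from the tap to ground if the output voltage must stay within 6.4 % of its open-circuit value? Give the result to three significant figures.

Output resistance R_th = R_A‖R_B = (100 × 81700)/81800 = 99.88 Ω.
The fractional drop is R_th/(R_th + R_L); requiring this ≤ 0.0640 gives R_L ≥ R_th(1/0.0640 − 1) = 99.88 × 14.62 = 1.46 kΩ.

R_L(min) ≈ 1.46 kΩ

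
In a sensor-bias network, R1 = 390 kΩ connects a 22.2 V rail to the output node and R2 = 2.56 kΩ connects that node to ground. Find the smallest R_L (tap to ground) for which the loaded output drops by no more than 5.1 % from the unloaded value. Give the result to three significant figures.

Output resistance R_th = R1‖R2 = (390 × 2.56)/392.6 = 2.543 kΩ.
The fractional drop is R_th/(R_th + R_L); requiring this ≤ 0.0510 gives R_L ≥ R_th(1/0.0510 − 1) = 2.543 × 18.61 = 47.3 kΩ.

R_L(min) ≈ 47.3 kΩ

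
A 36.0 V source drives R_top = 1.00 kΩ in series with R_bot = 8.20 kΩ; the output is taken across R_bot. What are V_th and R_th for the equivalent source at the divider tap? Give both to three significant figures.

V_th is the open-circuit tap voltage: 36.0 × 8.20/(1.00 + 8.20) = 32.1 V.
With the supply zeroed, R_top and R_bot appear in parallel from the tap: R_th = R_top‖R_bot = (1.00 × 8.20)/9.200 = 891 Ω.

V_th = 32.1 V, R_th = 891 Ω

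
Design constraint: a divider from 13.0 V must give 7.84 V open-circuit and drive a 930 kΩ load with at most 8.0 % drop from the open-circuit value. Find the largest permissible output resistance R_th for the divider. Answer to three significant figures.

Loading drop = R_th/(R_th + R_L) ≤ 0.0800, so R_th ≤ R_L · ε/(1−ε) = 930 kΩ × 0.0800/0.9200 = 80.9 kΩ.

R_th ≤ 80.9 kΩ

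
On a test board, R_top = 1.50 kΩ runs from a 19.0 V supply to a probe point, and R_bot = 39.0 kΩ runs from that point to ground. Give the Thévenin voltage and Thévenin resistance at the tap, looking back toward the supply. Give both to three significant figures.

V_th = 18.3 V, R_th = 1.44 kΩ

V_th is the open-circuit tap voltage: 19.0 × 39.0/(1.50 + 39.0) = 18.3 V.
With the supply zeroed, R_top and R_bot appear in parallel from the tap: R_th = R_top‖R_bot = (1.50 × 39.0)/40.50 = 1.44 kΩ.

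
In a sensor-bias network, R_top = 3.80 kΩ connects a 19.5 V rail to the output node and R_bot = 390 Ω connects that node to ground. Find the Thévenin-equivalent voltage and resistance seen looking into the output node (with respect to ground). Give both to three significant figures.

V_th is the open-circuit tap voltage: 19.5 × 390/(3800 + 390) = 1.82 V.
With the supply zeroed, R_top and R_bot appear in parallel from the tap: R_th = R_top‖R_bot = (3800 × 390)/4190 = 354 Ω.

V_th = 1.82 V, R_th = 354 Ω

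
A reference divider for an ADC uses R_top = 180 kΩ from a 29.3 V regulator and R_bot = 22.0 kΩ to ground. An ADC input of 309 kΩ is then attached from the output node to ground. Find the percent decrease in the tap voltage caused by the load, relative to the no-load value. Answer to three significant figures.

The divider's output (Thévenin) resistance is R_top‖R_bot = 19.60 kΩ.
Fractional drop under load = R_th/(R_th + R_L) = 19.60 / (19.60 + 309) = 0.05966.
So the output falls by 5.97 %.

5.97 %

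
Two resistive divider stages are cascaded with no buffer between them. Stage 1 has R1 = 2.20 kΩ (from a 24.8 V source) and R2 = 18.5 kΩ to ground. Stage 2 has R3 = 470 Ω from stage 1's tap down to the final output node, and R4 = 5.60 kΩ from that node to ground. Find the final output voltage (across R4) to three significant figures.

Stage 2 presents R3+R4 = 6070 Ω as a load on stage 1's tap.
Stage 1's lower leg becomes R2‖(R3+R4) = 4570 Ω, so V_mid = 24.8 × 4570/6770 = 16.74 V.
Stage 2 is itself unloaded: V_out = V_mid × R4/(R3+R4) = 16.74 × 5600/6070 = 15.4 V.

V_out ≈ 15.4 V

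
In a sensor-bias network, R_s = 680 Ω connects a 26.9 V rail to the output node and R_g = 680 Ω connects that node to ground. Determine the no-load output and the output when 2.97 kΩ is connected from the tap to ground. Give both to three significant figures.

Unloaded: 13.4 V; loaded: 12.1 V

Open-circuit: V = 26.9 × 680/(680 + 680) = 13.4 V.
With the load, R_g becomes R_g‖R_L = 553.3 Ω, so V = 26.9 × 553.3/1233 = 12.1 V.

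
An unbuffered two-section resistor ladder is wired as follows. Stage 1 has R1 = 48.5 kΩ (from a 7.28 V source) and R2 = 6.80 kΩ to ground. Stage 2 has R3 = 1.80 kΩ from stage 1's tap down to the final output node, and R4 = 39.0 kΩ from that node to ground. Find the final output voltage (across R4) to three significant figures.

V_out ≈ 0.747 V

Stage 2 presents R3+R4 = 40.80 kΩ as a load on stage 1's tap.
Stage 1's lower leg becomes R2‖(R3+R4) = 5.829 kΩ, so V_mid = 7.28 × 5.829/54.33 = 0.7810 V.
Stage 2 is itself unloaded: V_out = V_mid × R4/(R3+R4) = 0.7810 × 39.0/40.80 = 0.747 V.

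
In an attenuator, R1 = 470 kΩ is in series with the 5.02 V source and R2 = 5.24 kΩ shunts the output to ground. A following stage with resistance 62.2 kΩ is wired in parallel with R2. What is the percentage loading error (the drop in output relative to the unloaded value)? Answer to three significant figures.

The divider's output (Thévenin) resistance is R1‖R2 = 5.182 kΩ.
Fractional drop under load = R_th/(R_th + R_L) = 5.182 / (5.182 + 62.2) = 0.07691.
So the output falls by 7.69 %.

7.69 %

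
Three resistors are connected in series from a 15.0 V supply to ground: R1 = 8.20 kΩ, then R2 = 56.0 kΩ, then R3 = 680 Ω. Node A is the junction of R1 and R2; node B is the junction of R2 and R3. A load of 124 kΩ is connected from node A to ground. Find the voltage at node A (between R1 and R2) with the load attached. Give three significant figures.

V ≈ 12.4 V

Below node A the series string R2+R3 = 56680 Ω sits in parallel with the 124000 Ω load: 38900 Ω.
V_A = 15.0 × 38900/(8200 + 38900) = 12.4 V.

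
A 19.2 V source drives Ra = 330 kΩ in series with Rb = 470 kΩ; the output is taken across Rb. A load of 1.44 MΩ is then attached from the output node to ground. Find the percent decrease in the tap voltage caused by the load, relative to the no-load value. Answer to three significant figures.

11.9 %

The divider's output (Thévenin) resistance is Ra‖Rb = 193.9 kΩ.
Fractional drop under load = R_th/(R_th + R_L) = 193.9 / (193.9 + 1440) = 0.1187.
So the output falls by 11.9 %.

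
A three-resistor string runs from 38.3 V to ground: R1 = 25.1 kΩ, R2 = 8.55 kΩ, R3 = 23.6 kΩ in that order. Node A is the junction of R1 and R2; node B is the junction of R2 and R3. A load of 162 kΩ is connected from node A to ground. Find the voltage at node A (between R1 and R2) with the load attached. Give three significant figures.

V ≈ 19.8 V

Below node A the series string R2+R3 = 32.15 kΩ sits in parallel with the 162 kΩ load: 26.83 kΩ.
V_A = 38.3 × 26.83/(25.1 + 26.83) = 19.8 V.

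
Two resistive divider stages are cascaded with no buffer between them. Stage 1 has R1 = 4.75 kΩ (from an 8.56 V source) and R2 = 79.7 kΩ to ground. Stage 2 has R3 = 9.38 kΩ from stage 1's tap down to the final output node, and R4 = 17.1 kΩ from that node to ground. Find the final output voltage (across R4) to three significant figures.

Stage 2 presents R3+R4 = 26.48 kΩ as a load on stage 1's tap.
Stage 1's lower leg becomes R2‖(R3+R4) = 19.88 kΩ, so V_mid = 8.56 × 19.88/24.63 = 6.909 V.
Stage 2 is itself unloaded: V_out = V_mid × R4/(R3+R4) = 6.909 × 17.1/26.48 = 4.46 V.

V_out ≈ 4.46 V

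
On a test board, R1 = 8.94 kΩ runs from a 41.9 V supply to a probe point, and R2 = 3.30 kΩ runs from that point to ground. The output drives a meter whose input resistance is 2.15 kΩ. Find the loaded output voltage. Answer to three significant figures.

The load sits in parallel with R2: R2‖R_L = (3.30 × 2.15) / (3.30 + 2.15) = 1.302 kΩ.
V_out = 41.9 × 1.302 / (8.94 + 1.302) = 41.9 × 1.302/10.24 = 5.33 V.

V_out ≈ 5.33 V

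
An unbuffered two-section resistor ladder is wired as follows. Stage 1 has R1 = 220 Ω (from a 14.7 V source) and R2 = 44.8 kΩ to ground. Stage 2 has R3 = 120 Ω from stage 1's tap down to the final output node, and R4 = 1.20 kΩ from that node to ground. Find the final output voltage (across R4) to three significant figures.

Stage 2 presents R3+R4 = 1320 Ω as a load on stage 1's tap.
Stage 1's lower leg becomes R2‖(R3+R4) = 1282 Ω, so V_mid = 14.7 × 1282/1502 = 12.55 V.
Stage 2 is itself unloaded: V_out = V_mid × R4/(R3+R4) = 12.55 × 1200/1320 = 11.4 V.

V_out ≈ 11.4 V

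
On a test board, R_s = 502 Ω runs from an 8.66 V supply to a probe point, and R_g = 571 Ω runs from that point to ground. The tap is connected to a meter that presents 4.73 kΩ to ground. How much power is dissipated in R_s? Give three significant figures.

Total resistance from the source is R_s + (R_g‖R_L) = 1011 Ω, so I = 8.66/1011 Ω = 8.562 mA.
P = I²·R_s = (8.562 mA)² × 502 Ω = 36.8 mW.

P ≈ 36.8 mW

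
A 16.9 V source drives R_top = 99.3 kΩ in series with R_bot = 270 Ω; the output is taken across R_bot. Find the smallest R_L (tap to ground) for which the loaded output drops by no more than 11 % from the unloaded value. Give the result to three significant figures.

Output resistance R_th = R_top‖R_bot = (99300 × 270)/99570 = 269.3 Ω.
The fractional drop is R_th/(R_th + R_L); requiring this ≤ 0.110 gives R_L ≥ R_th(1/0.110 − 1) = 269.3 × 8.091 = 2.18 kΩ.

R_L(min) ≈ 2.18 kΩ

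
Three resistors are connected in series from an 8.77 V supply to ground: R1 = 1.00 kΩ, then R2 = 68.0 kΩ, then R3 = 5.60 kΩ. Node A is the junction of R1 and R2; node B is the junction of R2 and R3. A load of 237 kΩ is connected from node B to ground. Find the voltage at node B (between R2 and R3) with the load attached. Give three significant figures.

At node B, R3 is in parallel with the load: R3‖R_L = 5.471 kΩ.
Below node A the resistance is R2 + (R3‖R_L) = 73.47 kΩ, so V_A = 8.77 × 73.47/74.47 = 8.652 V.
Then V_B = V_A × (R3‖R_L)/(R2 + R3‖R_L) = 8.652 × 5.471/73.47 = 0.644 V.

V ≈ 0.644 V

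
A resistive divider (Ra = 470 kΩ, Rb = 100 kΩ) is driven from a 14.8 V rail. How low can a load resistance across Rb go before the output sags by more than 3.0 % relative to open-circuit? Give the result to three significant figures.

Output resistance R_th = Ra‖Rb = (470 × 100)/570.0 = 82.46 kΩ.
The fractional drop is R_th/(R_th + R_L); requiring this ≤ 0.0300 gives R_L ≥ R_th(1/0.0300 − 1) = 82.46 × 32.33 = 2.67 MΩ.

R_L(min) ≈ 2.67 MΩ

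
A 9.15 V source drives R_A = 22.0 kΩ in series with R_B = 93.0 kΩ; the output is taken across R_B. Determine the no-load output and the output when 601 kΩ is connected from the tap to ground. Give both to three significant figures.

Open-circuit: V = 9.15 × 93.0/(22.0 + 93.0) = 7.40 V.
With the load, R_B becomes R_B‖R_L = 80.54 kΩ, so V = 9.15 × 80.54/102.5 = 7.19 V.

Unloaded: 7.40 V; loaded: 7.19 V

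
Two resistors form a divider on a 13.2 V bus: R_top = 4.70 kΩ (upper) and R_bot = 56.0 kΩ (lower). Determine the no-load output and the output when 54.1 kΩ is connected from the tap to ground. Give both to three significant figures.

Unloaded: 12.2 V; loaded: 11.3 V

Open-circuit: V = 13.2 × 56.0/(4.70 + 56.0) = 12.2 V.
With the load, R_bot becomes R_bot‖R_L = 27.52 kΩ, so V = 13.2 × 27.52/32.22 = 11.3 V.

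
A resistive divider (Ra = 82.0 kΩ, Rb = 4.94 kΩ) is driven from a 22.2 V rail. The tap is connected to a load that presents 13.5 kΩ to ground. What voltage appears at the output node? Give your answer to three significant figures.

The load sits in parallel with Rb: Rb‖R_L = (4.94 × 13.5) / (4.94 + 13.5) = 3.617 kΩ.
V_out = 22.2 × 3.617 / (82.0 + 3.617) = 22.2 × 3.617/85.62 = 0.938 V.

V_out ≈ 0.938 V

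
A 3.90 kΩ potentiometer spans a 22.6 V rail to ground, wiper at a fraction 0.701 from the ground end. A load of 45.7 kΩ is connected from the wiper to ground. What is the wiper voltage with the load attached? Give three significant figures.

The wiper splits the pot into (1−α)R = 1.166 kΩ above and αR = 2.734 kΩ below.
Lower section ‖ load = 2.580 kΩ.
V_wiper = 22.6 × 2.580/(1.166 + 2.580) = 15.6 V.

V ≈ 15.6 V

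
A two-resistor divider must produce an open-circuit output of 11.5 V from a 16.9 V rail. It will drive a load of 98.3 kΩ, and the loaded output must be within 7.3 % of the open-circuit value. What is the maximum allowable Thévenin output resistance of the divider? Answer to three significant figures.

R_th ≤ 7.74 kΩ

Loading drop = R_th/(R_th + R_L) ≤ 0.0730, so R_th ≤ R_L · ε/(1−ε) = 98.3 kΩ × 0.0730/0.9270 = 7.74 kΩ.
(Any R1, R2 with R2/(R1+R2) = 0.680 and R1‖R2 ≤ 7.74 kΩ will meet the spec.)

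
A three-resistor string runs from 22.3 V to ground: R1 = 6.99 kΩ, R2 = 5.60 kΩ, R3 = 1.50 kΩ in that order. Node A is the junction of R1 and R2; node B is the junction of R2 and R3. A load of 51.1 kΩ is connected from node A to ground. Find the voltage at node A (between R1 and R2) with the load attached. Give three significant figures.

Below node A the series string R2+R3 = 7.100 kΩ sits in parallel with the 51.1 kΩ load: 6.234 kΩ.
V_A = 22.3 × 6.234/(6.99 + 6.234) = 10.5 V.

V ≈ 10.5 V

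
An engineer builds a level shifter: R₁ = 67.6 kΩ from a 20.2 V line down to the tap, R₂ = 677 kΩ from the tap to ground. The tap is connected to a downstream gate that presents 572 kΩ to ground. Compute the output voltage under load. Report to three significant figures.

V_out ≈ 16.6 V

The load sits in parallel with R₂: R₂‖R_L = (677 × 572) / (677 + 572) = 310.0 kΩ.
V_out = 20.2 × 310.0 / (67.6 + 310.0) = 20.2 × 310.0/377.6 = 16.6 V.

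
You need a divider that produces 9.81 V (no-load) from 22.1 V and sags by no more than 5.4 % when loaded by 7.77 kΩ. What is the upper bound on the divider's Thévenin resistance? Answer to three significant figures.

R_th ≤ 444 Ω

Loading drop = R_th/(R_th + R_L) ≤ 0.0540, so R_th ≤ R_L · ε/(1−ε) = 7.77 kΩ × 0.0540/0.9460 = 444 Ω.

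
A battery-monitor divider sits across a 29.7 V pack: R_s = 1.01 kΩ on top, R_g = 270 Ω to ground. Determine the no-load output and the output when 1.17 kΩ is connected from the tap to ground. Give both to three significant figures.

Open-circuit: V = 29.7 × 270/(1010 + 270) = 6.26 V.
With the load, R_g becomes R_g‖R_L = 219.4 Ω, so V = 29.7 × 219.4/1229 = 5.30 V.

Unloaded: 6.26 V; loaded: 5.30 V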